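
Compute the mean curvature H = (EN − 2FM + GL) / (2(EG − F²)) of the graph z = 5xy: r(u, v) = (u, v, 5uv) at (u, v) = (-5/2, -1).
H = -2500/19683

With E = 25*v^2 + 1, F = 25*u*v, G = 25*u^2 + 1, L = 0, M = 5/sqrt(25*u^2 + 25*v^2 + 1), N = 0, assemble
  H = (EN − 2FM + GL) / (2(EG − F²)) = -125*u*v/(25*u^2 + 25*v^2 + 1)^(3/2).
At (u, v) = (-5/2, -1): H = -2500/19683.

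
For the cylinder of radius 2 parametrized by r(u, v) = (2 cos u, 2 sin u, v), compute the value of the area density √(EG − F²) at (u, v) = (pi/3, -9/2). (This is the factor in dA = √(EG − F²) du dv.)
√(EG − F²)|_{(pi/3, -9/2)} = 2

E = 4, F = 0, G = 1, so EG − F² = 4. Taking the positive square root: √(EG − F²) = 2. At (u, v) = (pi/3, -9/2): 2.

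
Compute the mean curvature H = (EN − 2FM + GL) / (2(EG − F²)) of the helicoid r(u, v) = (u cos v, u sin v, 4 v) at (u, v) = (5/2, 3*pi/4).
H = 0

With E = 1, F = 0, G = u^2 + 16, L = 0, M = -4/sqrt(u^2 + 16), N = 0, assemble
  H = (EN − 2FM + GL) / (2(EG − F²)) = 0.
At (u, v) = (5/2, 3*pi/4): H = 0.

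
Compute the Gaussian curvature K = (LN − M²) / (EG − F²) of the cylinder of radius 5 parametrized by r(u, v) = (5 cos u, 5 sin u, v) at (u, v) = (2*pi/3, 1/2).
K = 0

Coefficients of the first fundamental form: E = 25, F = 0, G = 1.
Coefficients of the second fundamental form: L = -5, M = 0, N = 0.
Assemble K = (LN − M²)/(EG − F²) = 0. At (u, v) = (2*pi/3, 1/2): K = 0.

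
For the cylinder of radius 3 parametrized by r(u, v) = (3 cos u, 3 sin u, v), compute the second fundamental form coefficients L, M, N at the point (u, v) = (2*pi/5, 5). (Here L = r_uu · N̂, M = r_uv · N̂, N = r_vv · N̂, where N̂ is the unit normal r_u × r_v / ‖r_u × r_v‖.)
L = -3;  M = 0;  N = 0

Compute the unit normal N̂(u, v) = (cos(u), sin(u), 0), and the second partials r_uu, r_uv, r_vv. Take dot products:
  L(u, v) = r_uu · N̂ = -3,
  M(u, v) = r_uv · N̂ = 0,
  N(u, v) = r_vv · N̂ = 0.
Evaluating at (u, v) = (2*pi/5, 5):
  L = -3, M = 0, N = 0.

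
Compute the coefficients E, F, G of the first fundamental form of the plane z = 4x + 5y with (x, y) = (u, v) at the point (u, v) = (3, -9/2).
E = 17;  F = 20;  G = 26

Partials: r_u = (1, 0, 4), r_v = (0, 1, 5). As functions of (u, v):
  E = r_u · r_u = 17,
  F = r_u · r_v = 20,
  G = r_v · r_v = 26.
Evaluating at (u, v) = (3, -9/2): E = 17, F = 20, G = 26.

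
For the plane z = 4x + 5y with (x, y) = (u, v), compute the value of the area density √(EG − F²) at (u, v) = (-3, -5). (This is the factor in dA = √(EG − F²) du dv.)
√(EG − F²)|_{(-3, -5)} = sqrt(42)

E = 17, F = 20, G = 26, so EG − F² = 42. Taking the positive square root: √(EG − F²) = sqrt(42). At (u, v) = (-3, -5): sqrt(42).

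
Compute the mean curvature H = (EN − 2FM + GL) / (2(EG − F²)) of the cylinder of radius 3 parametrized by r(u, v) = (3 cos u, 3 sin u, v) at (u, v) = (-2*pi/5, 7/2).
H = -1/6

With E = 9, F = 0, G = 1, L = -3, M = 0, N = 0, assemble
  H = (EN − 2FM + GL) / (2(EG − F²)) = -1/6.
At (u, v) = (-2*pi/5, 7/2): H = -1/6.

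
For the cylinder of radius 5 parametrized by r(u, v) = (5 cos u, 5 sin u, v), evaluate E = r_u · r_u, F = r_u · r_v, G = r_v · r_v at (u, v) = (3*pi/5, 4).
E = 25;  F = 0;  G = 1

Partials: r_u = (-5*sin(u), 5*cos(u), 0), r_v = (0, 0, 1). As functions of (u, v):
  E = r_u · r_u = 25,
  F = r_u · r_v = 0,
  G = r_v · r_v = 1.
Evaluating at (u, v) = (3*pi/5, 4): E = 25, F = 0, G = 1.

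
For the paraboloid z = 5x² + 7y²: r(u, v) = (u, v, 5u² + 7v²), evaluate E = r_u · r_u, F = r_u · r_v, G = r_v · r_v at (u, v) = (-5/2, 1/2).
E = 626;  F = -175;  G = 50

Partials: r_u = (1, 0, 10*u), r_v = (0, 1, 14*v). As functions of (u, v):
  E = r_u · r_u = 100*u^2 + 1,
  F = r_u · r_v = 140*u*v,
  G = r_v · r_v = 196*v^2 + 1.
Evaluating at (u, v) = (-5/2, 1/2): E = 626, F = -175, G = 50.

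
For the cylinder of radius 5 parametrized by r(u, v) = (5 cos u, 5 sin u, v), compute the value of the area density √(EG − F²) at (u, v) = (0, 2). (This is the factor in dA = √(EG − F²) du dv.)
√(EG − F²)|_{(0, 2)} = 5

E = 25, F = 0, G = 1, so EG − F² = 25. Taking the positive square root: √(EG − F²) = 5. At (u, v) = (0, 2): 5.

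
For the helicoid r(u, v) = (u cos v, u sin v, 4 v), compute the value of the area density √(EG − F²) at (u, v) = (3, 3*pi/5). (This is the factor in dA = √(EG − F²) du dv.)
√(EG − F²)|_{(3, 3*pi/5)} = 5

E = 1, F = 0, G = u^2 + 16, so EG − F² = u^2 + 16. Taking the positive square root: √(EG − F²) = sqrt(u^2 + 16). At (u, v) = (3, 3*pi/5): 5.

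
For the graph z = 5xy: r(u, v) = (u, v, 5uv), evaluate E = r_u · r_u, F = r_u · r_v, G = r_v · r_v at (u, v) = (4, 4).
E = 401;  F = 400;  G = 401

Partials: r_u = (1, 0, 5*v), r_v = (0, 1, 5*u). As functions of (u, v):
  E = r_u · r_u = 25*v^2 + 1,
  F = r_u · r_v = 25*u*v,
  G = r_v · r_v = 25*u^2 + 1.
Evaluating at (u, v) = (4, 4): E = 401, F = 400, G = 401.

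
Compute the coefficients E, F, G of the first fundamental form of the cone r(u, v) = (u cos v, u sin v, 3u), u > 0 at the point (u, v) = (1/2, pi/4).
E = 10;  F = 0;  G = 1/4

Partials: r_u = (cos(v), sin(v), 3), r_v = (-u*sin(v), u*cos(v), 0). As functions of (u, v):
  E = r_u · r_u = 10,
  F = r_u · r_v = 0,
  G = r_v · r_v = u^2.
Evaluating at (u, v) = (1/2, pi/4): E = 10, F = 0, G = 1/4.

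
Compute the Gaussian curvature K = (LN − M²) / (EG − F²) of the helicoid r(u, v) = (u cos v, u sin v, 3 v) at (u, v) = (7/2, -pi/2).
K = -144/7225

Coefficients of the first fundamental form: E = 1, F = 0, G = u^2 + 9.
Coefficients of the second fundamental form: L = 0, M = -3/sqrt(u^2 + 9), N = 0.
Assemble K = (LN − M²)/(EG − F²) = -9/(u^2 + 9)^2. At (u, v) = (7/2, -pi/2): K = -144/7225.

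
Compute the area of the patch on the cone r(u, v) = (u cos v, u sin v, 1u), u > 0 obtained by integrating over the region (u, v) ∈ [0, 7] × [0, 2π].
Area = 49*sqrt(2)*pi

Area = ∫∫ √(EG − F²) du dv with √(EG − F²) = sqrt(2)*Abs(u). Integrating over [0, 7] × [0, 2π] gives 49*sqrt(2)*pi.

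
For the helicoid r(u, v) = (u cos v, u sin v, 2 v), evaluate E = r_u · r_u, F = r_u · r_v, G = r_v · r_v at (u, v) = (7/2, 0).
E = 1;  F = 0;  G = 65/4

Partials: r_u = (cos(v), sin(v), 0), r_v = (-u*sin(v), u*cos(v), 2). As functions of (u, v):
  E = r_u · r_u = 1,
  F = r_u · r_v = 0,
  G = r_v · r_v = u^2 + 4.
Evaluating at (u, v) = (7/2, 0): E = 1, F = 0, G = 65/4.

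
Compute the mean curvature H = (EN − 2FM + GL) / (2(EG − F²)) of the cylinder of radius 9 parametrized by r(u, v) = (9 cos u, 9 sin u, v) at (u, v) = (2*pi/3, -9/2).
H = -1/18

With E = 81, F = 0, G = 1, L = -9, M = 0, N = 0, assemble
  H = (EN − 2FM + GL) / (2(EG − F²)) = -1/18.
At (u, v) = (2*pi/3, -9/2): H = -1/18.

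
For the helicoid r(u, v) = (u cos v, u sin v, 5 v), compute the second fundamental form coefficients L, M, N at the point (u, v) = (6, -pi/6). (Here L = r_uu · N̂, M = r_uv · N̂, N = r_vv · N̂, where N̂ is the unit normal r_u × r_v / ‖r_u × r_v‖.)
L = 0;  M = -5*sqrt(61)/61;  N = 0

Compute the unit normal N̂(u, v) = (5*sin(v)/sqrt(u^2 + 25), -5*cos(v)/sqrt(u^2 + 25), u/sqrt(u^2 + 25)), and the second partials r_uu, r_uv, r_vv. Take dot products:
  L(u, v) = r_uu · N̂ = 0,
  M(u, v) = r_uv · N̂ = -5/sqrt(u^2 + 25),
  N(u, v) = r_vv · N̂ = 0.
Evaluating at (u, v) = (6, -pi/6):
  L = 0, M = -5*sqrt(61)/61, N = 0.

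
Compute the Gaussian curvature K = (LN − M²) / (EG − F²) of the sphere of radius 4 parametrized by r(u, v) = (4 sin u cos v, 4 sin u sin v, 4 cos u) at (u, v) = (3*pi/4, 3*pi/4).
K = 1/16

Coefficients of the first fundamental form: E = 16, F = 0, G = 16*sin(u)^2.
Coefficients of the second fundamental form: L = -4*sin(u)/Abs(sin(u)), M = 0, N = -4*sin(u)^3/Abs(sin(u)).
Assemble K = (LN − M²)/(EG − F²) = 1/16. At (u, v) = (3*pi/4, 3*pi/4): K = 1/16.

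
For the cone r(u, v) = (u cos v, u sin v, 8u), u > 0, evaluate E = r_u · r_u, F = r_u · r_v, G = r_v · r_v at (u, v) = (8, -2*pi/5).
E = 65;  F = 0;  G = 64

Partials: r_u = (cos(v), sin(v), 8), r_v = (-u*sin(v), u*cos(v), 0). As functions of (u, v):
  E = r_u · r_u = 65,
  F = r_u · r_v = 0,
  G = r_v · r_v = u^2.
Evaluating at (u, v) = (8, -2*pi/5): E = 65, F = 0, G = 64.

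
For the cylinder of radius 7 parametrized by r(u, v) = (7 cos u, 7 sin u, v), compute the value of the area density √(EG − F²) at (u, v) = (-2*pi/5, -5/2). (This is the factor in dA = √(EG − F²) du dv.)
√(EG − F²)|_{(-2*pi/5, -5/2)} = 7

E = 49, F = 0, G = 1, so EG − F² = 49. Taking the positive square root: √(EG − F²) = 7. At (u, v) = (-2*pi/5, -5/2): 7.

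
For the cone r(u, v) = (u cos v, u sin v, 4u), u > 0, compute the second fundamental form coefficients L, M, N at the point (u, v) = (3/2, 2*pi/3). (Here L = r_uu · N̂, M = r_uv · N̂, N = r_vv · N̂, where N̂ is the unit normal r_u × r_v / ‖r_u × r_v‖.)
L = 0;  M = 0;  N = 6*sqrt(17)/17

Compute the unit normal N̂(u, v) = (-4*sqrt(17)*u*cos(v)/(17*Abs(u)), -4*sqrt(17)*u*sin(v)/(17*Abs(u)), sqrt(17)*u/(17*Abs(u))), and the second partials r_uu, r_uv, r_vv. Take dot products:
  L(u, v) = r_uu · N̂ = 0,
  M(u, v) = r_uv · N̂ = 0,
  N(u, v) = r_vv · N̂ = 4*sqrt(17)*u^2/(17*Abs(u)).
Evaluating at (u, v) = (3/2, 2*pi/3):
  L = 0, M = 0, N = 6*sqrt(17)/17.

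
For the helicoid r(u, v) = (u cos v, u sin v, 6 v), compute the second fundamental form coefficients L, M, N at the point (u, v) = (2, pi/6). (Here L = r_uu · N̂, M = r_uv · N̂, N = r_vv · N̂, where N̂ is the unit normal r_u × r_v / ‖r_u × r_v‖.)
L = 0;  M = -3*sqrt(10)/10;  N = 0

Compute the unit normal N̂(u, v) = (6*sin(v)/sqrt(u^2 + 36), -6*cos(v)/sqrt(u^2 + 36), u/sqrt(u^2 + 36)), and the second partials r_uu, r_uv, r_vv. Take dot products:
  L(u, v) = r_uu · N̂ = 0,
  M(u, v) = r_uv · N̂ = -6/sqrt(u^2 + 36),
  N(u, v) = r_vv · N̂ = 0.
Evaluating at (u, v) = (2, pi/6):
  L = 0, M = -3*sqrt(10)/10, N = 0.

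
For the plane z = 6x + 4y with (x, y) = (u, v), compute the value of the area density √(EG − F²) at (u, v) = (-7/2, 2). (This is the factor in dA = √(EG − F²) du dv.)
√(EG − F²)|_{(-7/2, 2)} = sqrt(53)

E = 37, F = 24, G = 17, so EG − F² = 53. Taking the positive square root: √(EG − F²) = sqrt(53). At (u, v) = (-7/2, 2): sqrt(53).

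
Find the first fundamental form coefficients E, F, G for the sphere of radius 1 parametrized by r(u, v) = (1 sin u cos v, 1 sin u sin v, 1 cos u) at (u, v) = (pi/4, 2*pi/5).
E = 1;  F = 0;  G = 1/2

Partials: r_u = (cos(u)*cos(v), sin(v)*cos(u), -sin(u)), r_v = (-sin(u)*sin(v), sin(u)*cos(v), 0). As functions of (u, v):
  E = r_u · r_u = 1,
  F = r_u · r_v = 0,
  G = r_v · r_v = sin(u)^2.
Evaluating at (u, v) = (pi/4, 2*pi/5): E = 1, F = 0, G = 1/2.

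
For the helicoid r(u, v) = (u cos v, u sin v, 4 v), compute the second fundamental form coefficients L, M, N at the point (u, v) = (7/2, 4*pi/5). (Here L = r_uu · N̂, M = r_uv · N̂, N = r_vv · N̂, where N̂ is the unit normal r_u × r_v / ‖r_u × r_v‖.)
L = 0;  M = -8*sqrt(113)/113;  N = 0

Compute the unit normal N̂(u, v) = (4*sin(v)/sqrt(u^2 + 16), -4*cos(v)/sqrt(u^2 + 16), u/sqrt(u^2 + 16)), and the second partials r_uu, r_uv, r_vv. Take dot products:
  L(u, v) = r_uu · N̂ = 0,
  M(u, v) = r_uv · N̂ = -4/sqrt(u^2 + 16),
  N(u, v) = r_vv · N̂ = 0.
Evaluating at (u, v) = (7/2, 4*pi/5):
  L = 0, M = -8*sqrt(113)/113, N = 0.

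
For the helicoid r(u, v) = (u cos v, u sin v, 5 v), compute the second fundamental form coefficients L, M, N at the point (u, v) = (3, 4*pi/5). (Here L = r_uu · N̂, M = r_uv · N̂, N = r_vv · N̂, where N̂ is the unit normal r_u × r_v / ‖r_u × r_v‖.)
L = 0;  M = -5*sqrt(34)/34;  N = 0

Compute the unit normal N̂(u, v) = (5*sin(v)/sqrt(u^2 + 25), -5*cos(v)/sqrt(u^2 + 25), u/sqrt(u^2 + 25)), and the second partials r_uu, r_uv, r_vv. Take dot products:
  L(u, v) = r_uu · N̂ = 0,
  M(u, v) = r_uv · N̂ = -5/sqrt(u^2 + 25),
  N(u, v) = r_vv · N̂ = 0.
Evaluating at (u, v) = (3, 4*pi/5):
  L = 0, M = -5*sqrt(34)/34, N = 0.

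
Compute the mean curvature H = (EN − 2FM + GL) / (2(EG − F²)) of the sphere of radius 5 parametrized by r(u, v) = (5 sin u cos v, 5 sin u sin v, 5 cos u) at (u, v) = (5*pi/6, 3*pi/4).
H = -1/5

With E = 25, F = 0, G = 25*sin(u)^2, L = -5*sin(u)/Abs(sin(u)), M = 0, N = -5*sin(u)^3/Abs(sin(u)), assemble
  H = (EN − 2FM + GL) / (2(EG − F²)) = -sin(u)/(5*Abs(sin(u))).
At (u, v) = (5*pi/6, 3*pi/4): H = -1/5.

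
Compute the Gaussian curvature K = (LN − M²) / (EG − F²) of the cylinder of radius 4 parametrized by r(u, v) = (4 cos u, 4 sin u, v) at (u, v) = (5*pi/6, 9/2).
K = 0

Coefficients of the first fundamental form: E = 16, F = 0, G = 1.
Coefficients of the second fundamental form: L = -4, M = 0, N = 0.
Assemble K = (LN − M²)/(EG − F²) = 0. At (u, v) = (5*pi/6, 9/2): K = 0.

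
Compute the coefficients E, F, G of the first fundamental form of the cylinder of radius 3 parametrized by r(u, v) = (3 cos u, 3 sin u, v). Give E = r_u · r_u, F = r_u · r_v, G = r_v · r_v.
E = 9;  F = 0;  G = 1

Compute partials: r_u = (-3*sin(u), 3*cos(u), 0), r_v = (0, 0, 1). Then
  E = r_u · r_u = 9,
  F = r_u · r_v = 0,
  G = r_v · r_v = 1.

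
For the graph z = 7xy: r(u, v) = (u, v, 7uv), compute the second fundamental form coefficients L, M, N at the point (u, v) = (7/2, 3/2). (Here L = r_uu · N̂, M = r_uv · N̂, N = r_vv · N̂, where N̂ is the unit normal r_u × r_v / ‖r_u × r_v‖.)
L = 0;  M = 7*sqrt(2846)/1423;  N = 0

Compute the unit normal N̂(u, v) = (-7*v/sqrt(49*u^2 + 49*v^2 + 1), -7*u/sqrt(49*u^2 + 49*v^2 + 1), 1/sqrt(49*u^2 + 49*v^2 + 1)), and the second partials r_uu, r_uv, r_vv. Take dot products:
  L(u, v) = r_uu · N̂ = 0,
  M(u, v) = r_uv · N̂ = 7/sqrt(49*u^2 + 49*v^2 + 1),
  N(u, v) = r_vv · N̂ = 0.
Evaluating at (u, v) = (7/2, 3/2):
  L = 0, M = 7*sqrt(2846)/1423, N = 0.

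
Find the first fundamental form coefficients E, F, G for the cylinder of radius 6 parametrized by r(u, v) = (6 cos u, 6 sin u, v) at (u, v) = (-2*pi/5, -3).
E = 36;  F = 0;  G = 1

Partials: r_u = (-6*sin(u), 6*cos(u), 0), r_v = (0, 0, 1). As functions of (u, v):
  E = r_u · r_u = 36,
  F = r_u · r_v = 0,
  G = r_v · r_v = 1.
Evaluating at (u, v) = (-2*pi/5, -3): E = 36, F = 0, G = 1.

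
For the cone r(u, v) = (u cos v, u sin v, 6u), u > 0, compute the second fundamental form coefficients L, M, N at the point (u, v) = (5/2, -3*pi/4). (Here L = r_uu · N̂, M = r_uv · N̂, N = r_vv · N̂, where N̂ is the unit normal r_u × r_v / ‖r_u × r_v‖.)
L = 0;  M = 0;  N = 15*sqrt(37)/37

Compute the unit normal N̂(u, v) = (-6*sqrt(37)*u*cos(v)/(37*Abs(u)), -6*sqrt(37)*u*sin(v)/(37*Abs(u)), sqrt(37)*u/(37*Abs(u))), and the second partials r_uu, r_uv, r_vv. Take dot products:
  L(u, v) = r_uu · N̂ = 0,
  M(u, v) = r_uv · N̂ = 0,
  N(u, v) = r_vv · N̂ = 6*sqrt(37)*u^2/(37*Abs(u)).
Evaluating at (u, v) = (5/2, -3*pi/4):
  L = 0, M = 0, N = 15*sqrt(37)/37.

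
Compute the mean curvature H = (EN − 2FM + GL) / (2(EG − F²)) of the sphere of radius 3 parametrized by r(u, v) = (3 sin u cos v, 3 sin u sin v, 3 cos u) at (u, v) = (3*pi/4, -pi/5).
H = -1/3

With E = 9, F = 0, G = 9*sin(u)^2, L = -3*sin(u)/Abs(sin(u)), M = 0, N = -3*sin(u)^3/Abs(sin(u)), assemble
  H = (EN − 2FM + GL) / (2(EG − F²)) = -sin(u)/(3*Abs(sin(u))).
At (u, v) = (3*pi/4, -pi/5): H = -1/3.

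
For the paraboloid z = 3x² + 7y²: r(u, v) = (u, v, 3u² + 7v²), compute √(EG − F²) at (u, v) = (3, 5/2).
√(EG − F²)|_{(3, 5/2)} = 5*sqrt(62)

E = 36*u^2 + 1, F = 84*u*v, G = 196*v^2 + 1; EG − F² = 36*u^2 + 196*v^2 + 1; √(EG − F²) = sqrt(36*u^2 + 196*v^2 + 1). At the given point: 5*sqrt(62).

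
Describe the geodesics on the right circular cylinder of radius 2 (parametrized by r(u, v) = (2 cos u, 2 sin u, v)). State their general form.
The cylinder is flat (K = 0) and locally isometric to the plane via the development (u, v) ↦ (2 u, v). Geodesics are the pre-images of straight lines: circles (v constant), vertical lines (u constant), and helices (v = c · u + d) for constants c, d.

A right cylinder has E = 2², F = 0, G = 1, so EG − F² = 2², and L = −2, M = N = 0, giving K = (LN − M²)/(EG − F²) = 0 everywhere. A flat surface is locally isometric to the Euclidean plane via the map (u, v) ↦ (2 u, v). Straight lines in the (x̃, ỹ) plane pull back to: (a) horizontal circles (v = const), (b) vertical generators (u = const), and (c) helices (2 u tan θ = v, i.e. v = c · u + d).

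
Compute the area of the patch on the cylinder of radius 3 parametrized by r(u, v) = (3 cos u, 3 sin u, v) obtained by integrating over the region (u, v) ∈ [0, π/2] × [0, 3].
Area = 9*pi/2

Area = ∫∫ √(EG − F²) du dv with √(EG − F²) = 3. Integrating over [0, π/2] × [0, 3] gives 9*pi/2.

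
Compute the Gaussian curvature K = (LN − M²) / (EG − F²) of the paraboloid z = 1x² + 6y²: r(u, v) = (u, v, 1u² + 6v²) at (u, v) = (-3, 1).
K = 24/32761

Coefficients of the first fundamental form: E = 4*u^2 + 1, F = 24*u*v, G = 144*v^2 + 1.
Coefficients of the second fundamental form: L = 2/sqrt(4*u^2 + 144*v^2 + 1), M = 0, N = 12/sqrt(4*u^2 + 144*v^2 + 1).
Assemble K = (LN − M²)/(EG − F²) = 24/(16*u^4 + 1152*u^2*v^2 + 8*u^2 + 20736*v^4 + 288*v^2 + 1). At (u, v) = (-3, 1): K = 24/32761.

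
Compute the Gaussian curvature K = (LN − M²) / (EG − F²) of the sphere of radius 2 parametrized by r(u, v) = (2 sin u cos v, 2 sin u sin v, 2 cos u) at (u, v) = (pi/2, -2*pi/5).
K = 1/4

Coefficients of the first fundamental form: E = 4, F = 0, G = 4*sin(u)^2.
Coefficients of the second fundamental form: L = -2*sin(u)/Abs(sin(u)), M = 0, N = -2*sin(u)^3/Abs(sin(u)).
Assemble K = (LN − M²)/(EG − F²) = 1/4. At (u, v) = (pi/2, -2*pi/5): K = 1/4.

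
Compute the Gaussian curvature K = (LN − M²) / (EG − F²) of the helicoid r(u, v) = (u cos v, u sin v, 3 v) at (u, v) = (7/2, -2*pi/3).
K = -144/7225

Coefficients of the first fundamental form: E = 1, F = 0, G = u^2 + 9.
Coefficients of the second fundamental form: L = 0, M = -3/sqrt(u^2 + 9), N = 0.
Assemble K = (LN − M²)/(EG − F²) = -9/(u^2 + 9)^2. At (u, v) = (7/2, -2*pi/3): K = -144/7225.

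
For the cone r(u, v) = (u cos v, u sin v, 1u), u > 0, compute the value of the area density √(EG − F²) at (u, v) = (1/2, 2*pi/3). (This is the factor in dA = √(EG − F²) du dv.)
√(EG − F²)|_{(1/2, 2*pi/3)} = sqrt(2)/2

E = 2, F = 0, G = u^2, so EG − F² = 2*u^2. Taking the positive square root: √(EG − F²) = sqrt(2)*Abs(u). At (u, v) = (1/2, 2*pi/3): sqrt(2)/2.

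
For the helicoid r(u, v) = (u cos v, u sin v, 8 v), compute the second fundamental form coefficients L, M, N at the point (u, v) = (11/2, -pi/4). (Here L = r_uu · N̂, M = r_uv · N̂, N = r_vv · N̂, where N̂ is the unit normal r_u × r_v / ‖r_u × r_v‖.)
L = 0;  M = -16*sqrt(377)/377;  N = 0

Compute the unit normal N̂(u, v) = (8*sin(v)/sqrt(u^2 + 64), -8*cos(v)/sqrt(u^2 + 64), u/sqrt(u^2 + 64)), and the second partials r_uu, r_uv, r_vv. Take dot products:
  L(u, v) = r_uu · N̂ = 0,
  M(u, v) = r_uv · N̂ = -8/sqrt(u^2 + 64),
  N(u, v) = r_vv · N̂ = 0.
Evaluating at (u, v) = (11/2, -pi/4):
  L = 0, M = -16*sqrt(377)/377, N = 0.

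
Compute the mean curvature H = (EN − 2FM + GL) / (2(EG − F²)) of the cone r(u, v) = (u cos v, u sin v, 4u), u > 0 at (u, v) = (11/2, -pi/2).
H = 4*sqrt(17)/187

With E = 17, F = 0, G = u^2, L = 0, M = 0, N = 4*sqrt(17)*u^2/(17*Abs(u)), assemble
  H = (EN − 2FM + GL) / (2(EG − F²)) = 2*sqrt(17)/(17*Abs(u)).
At (u, v) = (11/2, -pi/2): H = 4*sqrt(17)/187.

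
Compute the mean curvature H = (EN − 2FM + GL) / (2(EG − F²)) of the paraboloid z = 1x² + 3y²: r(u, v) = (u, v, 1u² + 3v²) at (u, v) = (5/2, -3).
H = 403*sqrt(14)/24500

With E = 4*u^2 + 1, F = 12*u*v, G = 36*v^2 + 1, L = 2/sqrt(4*u^2 + 36*v^2 + 1), M = 0, N = 6/sqrt(4*u^2 + 36*v^2 + 1), assemble
  H = (EN − 2FM + GL) / (2(EG − F²)) = 4*(3*u^2 + 9*v^2 + 1)/(4*u^2 + 36*v^2 + 1)^(3/2).
At (u, v) = (5/2, -3): H = 403*sqrt(14)/24500.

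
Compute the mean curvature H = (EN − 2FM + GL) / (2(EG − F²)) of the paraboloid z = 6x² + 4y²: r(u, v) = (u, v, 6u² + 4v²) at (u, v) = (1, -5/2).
H = 2986*sqrt(545)/297025

With E = 144*u^2 + 1, F = 96*u*v, G = 64*v^2 + 1, L = 12/sqrt(144*u^2 + 64*v^2 + 1), M = 0, N = 8/sqrt(144*u^2 + 64*v^2 + 1), assemble
  H = (EN − 2FM + GL) / (2(EG − F²)) = 2*(288*u^2 + 192*v^2 + 5)/(144*u^2 + 64*v^2 + 1)^(3/2).
At (u, v) = (1, -5/2): H = 2986*sqrt(545)/297025.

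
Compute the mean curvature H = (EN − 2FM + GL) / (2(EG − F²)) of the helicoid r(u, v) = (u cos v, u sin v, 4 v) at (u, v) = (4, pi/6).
H = 0

With E = 1, F = 0, G = u^2 + 16, L = 0, M = -4/sqrt(u^2 + 16), N = 0, assemble
  H = (EN − 2FM + GL) / (2(EG − F²)) = 0.
At (u, v) = (4, pi/6): H = 0.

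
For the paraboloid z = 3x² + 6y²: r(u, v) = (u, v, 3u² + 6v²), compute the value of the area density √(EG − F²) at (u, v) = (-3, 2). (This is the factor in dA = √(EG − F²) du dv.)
√(EG − F²)|_{(-3, 2)} = sqrt(901)

E = 36*u^2 + 1, F = 72*u*v, G = 144*v^2 + 1, so EG − F² = 36*u^2 + 144*v^2 + 1. Taking the positive square root: √(EG − F²) = sqrt(36*u^2 + 144*v^2 + 1). At (u, v) = (-3, 2): sqrt(901).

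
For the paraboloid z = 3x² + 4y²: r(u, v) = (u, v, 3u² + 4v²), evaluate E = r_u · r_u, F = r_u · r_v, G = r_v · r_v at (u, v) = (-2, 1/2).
E = 145;  F = -48;  G = 17

Partials: r_u = (1, 0, 6*u), r_v = (0, 1, 8*v). As functions of (u, v):
  E = r_u · r_u = 36*u^2 + 1,
  F = r_u · r_v = 48*u*v,
  G = r_v · r_v = 64*v^2 + 1.
Evaluating at (u, v) = (-2, 1/2): E = 145, F = -48, G = 17.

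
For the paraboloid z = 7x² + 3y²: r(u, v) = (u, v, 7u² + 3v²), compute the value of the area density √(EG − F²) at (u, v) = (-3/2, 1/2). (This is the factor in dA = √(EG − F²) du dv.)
√(EG − F²)|_{(-3/2, 1/2)} = sqrt(451)

E = 196*u^2 + 1, F = 84*u*v, G = 36*v^2 + 1, so EG − F² = 196*u^2 + 36*v^2 + 1. Taking the positive square root: √(EG − F²) = sqrt(196*u^2 + 36*v^2 + 1). At (u, v) = (-3/2, 1/2): sqrt(451).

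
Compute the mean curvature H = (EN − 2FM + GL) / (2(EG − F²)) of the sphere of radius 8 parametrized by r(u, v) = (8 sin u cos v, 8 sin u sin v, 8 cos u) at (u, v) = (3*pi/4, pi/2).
H = -1/8

With E = 64, F = 0, G = 64*sin(u)^2, L = -8*sin(u)/Abs(sin(u)), M = 0, N = -8*sin(u)^3/Abs(sin(u)), assemble
  H = (EN − 2FM + GL) / (2(EG − F²)) = -sin(u)/(8*Abs(sin(u))).
At (u, v) = (3*pi/4, pi/2): H = -1/8.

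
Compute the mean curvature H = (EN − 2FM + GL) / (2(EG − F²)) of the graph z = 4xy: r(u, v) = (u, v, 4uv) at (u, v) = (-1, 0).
H = 0

With E = 16*v^2 + 1, F = 16*u*v, G = 16*u^2 + 1, L = 0, M = 4/sqrt(16*u^2 + 16*v^2 + 1), N = 0, assemble
  H = (EN − 2FM + GL) / (2(EG − F²)) = -64*u*v/(16*u^2 + 16*v^2 + 1)^(3/2).
At (u, v) = (-1, 0): H = 0.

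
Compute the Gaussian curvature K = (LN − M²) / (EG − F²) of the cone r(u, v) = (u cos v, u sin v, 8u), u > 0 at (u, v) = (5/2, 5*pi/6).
K = 0

Coefficients of the first fundamental form: E = 65, F = 0, G = u^2.
Coefficients of the second fundamental form: L = 0, M = 0, N = 8*sqrt(65)*u^2/(65*Abs(u)).
Assemble K = (LN − M²)/(EG − F²) = 0. At (u, v) = (5/2, 5*pi/6): K = 0.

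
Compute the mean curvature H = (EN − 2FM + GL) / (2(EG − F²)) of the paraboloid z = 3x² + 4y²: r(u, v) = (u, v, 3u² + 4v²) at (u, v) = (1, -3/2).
H = 583*sqrt(181)/32761

With E = 36*u^2 + 1, F = 48*u*v, G = 64*v^2 + 1, L = 6/sqrt(36*u^2 + 64*v^2 + 1), M = 0, N = 8/sqrt(36*u^2 + 64*v^2 + 1), assemble
  H = (EN − 2FM + GL) / (2(EG − F²)) = (144*u^2 + 192*v^2 + 7)/(36*u^2 + 64*v^2 + 1)^(3/2).
At (u, v) = (1, -3/2): H = 583*sqrt(181)/32761.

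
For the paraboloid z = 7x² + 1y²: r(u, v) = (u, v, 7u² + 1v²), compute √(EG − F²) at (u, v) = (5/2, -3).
√(EG − F²)|_{(5/2, -3)} = sqrt(1262)

E = 196*u^2 + 1, F = 28*u*v, G = 4*v^2 + 1; EG − F² = 196*u^2 + 4*v^2 + 1; √(EG − F²) = sqrt(196*u^2 + 4*v^2 + 1). At the given point: sqrt(1262).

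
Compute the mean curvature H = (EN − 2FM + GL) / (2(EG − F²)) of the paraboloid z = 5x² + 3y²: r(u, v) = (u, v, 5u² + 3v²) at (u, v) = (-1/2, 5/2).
H = 1208*sqrt(251)/63001

With E = 100*u^2 + 1, F = 60*u*v, G = 36*v^2 + 1, L = 10/sqrt(100*u^2 + 36*v^2 + 1), M = 0, N = 6/sqrt(100*u^2 + 36*v^2 + 1), assemble
  H = (EN − 2FM + GL) / (2(EG − F²)) = 4*(75*u^2 + 45*v^2 + 2)/(100*u^2 + 36*v^2 + 1)^(3/2).
At (u, v) = (-1/2, 5/2): H = 1208*sqrt(251)/63001.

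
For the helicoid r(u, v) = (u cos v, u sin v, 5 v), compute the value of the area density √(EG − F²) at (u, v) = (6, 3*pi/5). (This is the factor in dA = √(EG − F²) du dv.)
√(EG − F²)|_{(6, 3*pi/5)} = sqrt(61)

E = 1, F = 0, G = u^2 + 25, so EG − F² = u^2 + 25. Taking the positive square root: √(EG − F²) = sqrt(u^2 + 25). At (u, v) = (6, 3*pi/5): sqrt(61).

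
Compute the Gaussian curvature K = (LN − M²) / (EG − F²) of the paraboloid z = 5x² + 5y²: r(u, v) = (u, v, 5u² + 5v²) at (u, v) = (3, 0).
K = 100/811801

Coefficients of the first fundamental form: E = 100*u^2 + 1, F = 100*u*v, G = 100*v^2 + 1.
Coefficients of the second fundamental form: L = 10/sqrt(100*u^2 + 100*v^2 + 1), M = 0, N = 10/sqrt(100*u^2 + 100*v^2 + 1).
Assemble K = (LN − M²)/(EG − F²) = 100/(10000*u^4 + 20000*u^2*v^2 + 200*u^2 + 10000*v^4 + 200*v^2 + 1). At (u, v) = (3, 0): K = 100/811801.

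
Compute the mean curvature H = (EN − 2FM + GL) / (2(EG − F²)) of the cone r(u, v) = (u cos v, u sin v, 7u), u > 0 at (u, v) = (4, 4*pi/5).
H = 7*sqrt(2)/80

With E = 50, F = 0, G = u^2, L = 0, M = 0, N = 7*sqrt(2)*u^2/(10*Abs(u)), assemble
  H = (EN − 2FM + GL) / (2(EG − F²)) = 7*sqrt(2)/(20*Abs(u)).
At (u, v) = (4, 4*pi/5): H = 7*sqrt(2)/80.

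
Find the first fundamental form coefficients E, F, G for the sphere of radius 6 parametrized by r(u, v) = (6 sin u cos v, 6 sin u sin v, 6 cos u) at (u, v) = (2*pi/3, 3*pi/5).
E = 36;  F = 0;  G = 27

Partials: r_u = (6*cos(u)*cos(v), 6*sin(v)*cos(u), -6*sin(u)), r_v = (-6*sin(u)*sin(v), 6*sin(u)*cos(v), 0). As functions of (u, v):
  E = r_u · r_u = 36,
  F = r_u · r_v = 0,
  G = r_v · r_v = 36*sin(u)^2.
Evaluating at (u, v) = (2*pi/3, 3*pi/5): E = 36, F = 0, G = 27.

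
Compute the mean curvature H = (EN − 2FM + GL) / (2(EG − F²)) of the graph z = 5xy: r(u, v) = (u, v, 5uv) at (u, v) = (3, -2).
H = 375*sqrt(326)/53138

With E = 25*v^2 + 1, F = 25*u*v, G = 25*u^2 + 1, L = 0, M = 5/sqrt(25*u^2 + 25*v^2 + 1), N = 0, assemble
  H = (EN − 2FM + GL) / (2(EG − F²)) = -125*u*v/(25*u^2 + 25*v^2 + 1)^(3/2).
At (u, v) = (3, -2): H = 375*sqrt(326)/53138.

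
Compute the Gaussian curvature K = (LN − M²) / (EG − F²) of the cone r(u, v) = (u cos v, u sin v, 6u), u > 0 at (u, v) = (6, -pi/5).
K = 0

Coefficients of the first fundamental form: E = 37, F = 0, G = u^2.
Coefficients of the second fundamental form: L = 0, M = 0, N = 6*sqrt(37)*u^2/(37*Abs(u)).
Assemble K = (LN − M²)/(EG − F²) = 0. At (u, v) = (6, -pi/5): K = 0.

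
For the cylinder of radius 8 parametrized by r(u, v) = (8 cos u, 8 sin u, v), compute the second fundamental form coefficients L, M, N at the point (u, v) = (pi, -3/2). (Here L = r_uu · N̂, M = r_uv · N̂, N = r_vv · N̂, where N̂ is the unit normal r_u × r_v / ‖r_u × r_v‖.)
L = -8;  M = 0;  N = 0

Compute the unit normal N̂(u, v) = (cos(u), sin(u), 0), and the second partials r_uu, r_uv, r_vv. Take dot products:
  L(u, v) = r_uu · N̂ = -8,
  M(u, v) = r_uv · N̂ = 0,
  N(u, v) = r_vv · N̂ = 0.
Evaluating at (u, v) = (pi, -3/2):
  L = -8, M = 0, N = 0.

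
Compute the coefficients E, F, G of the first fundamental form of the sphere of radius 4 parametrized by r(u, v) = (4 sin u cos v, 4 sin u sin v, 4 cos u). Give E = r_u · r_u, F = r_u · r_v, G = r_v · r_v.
E = 16;  F = 0;  G = 16*sin(u)^2

Compute partials: r_u = (4*cos(u)*cos(v), 4*sin(v)*cos(u), -4*sin(u)), r_v = (-4*sin(u)*sin(v), 4*sin(u)*cos(v), 0). Then
  E = r_u · r_u = 16,
  F = r_u · r_v = 0,
  G = r_v · r_v = 16*sin(u)^2.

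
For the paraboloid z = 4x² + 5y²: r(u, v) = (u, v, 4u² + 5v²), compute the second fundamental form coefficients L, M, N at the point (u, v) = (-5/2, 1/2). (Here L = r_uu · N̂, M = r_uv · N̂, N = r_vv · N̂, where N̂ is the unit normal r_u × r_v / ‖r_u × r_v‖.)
L = 4*sqrt(426)/213;  M = 0;  N = 5*sqrt(426)/213

Compute the unit normal N̂(u, v) = (-8*u/sqrt(64*u^2 + 100*v^2 + 1), -10*v/sqrt(64*u^2 + 100*v^2 + 1), 1/sqrt(64*u^2 + 100*v^2 + 1)), and the second partials r_uu, r_uv, r_vv. Take dot products:
  L(u, v) = r_uu · N̂ = 8/sqrt(64*u^2 + 100*v^2 + 1),
  M(u, v) = r_uv · N̂ = 0,
  N(u, v) = r_vv · N̂ = 10/sqrt(64*u^2 + 100*v^2 + 1).
Evaluating at (u, v) = (-5/2, 1/2):
  L = 4*sqrt(426)/213, M = 0, N = 5*sqrt(426)/213.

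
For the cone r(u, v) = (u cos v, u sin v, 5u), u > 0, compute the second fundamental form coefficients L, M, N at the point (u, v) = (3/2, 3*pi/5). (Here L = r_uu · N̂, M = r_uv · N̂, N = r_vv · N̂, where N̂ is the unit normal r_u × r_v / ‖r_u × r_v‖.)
L = 0;  M = 0;  N = 15*sqrt(26)/52

Compute the unit normal N̂(u, v) = (-5*sqrt(26)*u*cos(v)/(26*Abs(u)), -5*sqrt(26)*u*sin(v)/(26*Abs(u)), sqrt(26)*u/(26*Abs(u))), and the second partials r_uu, r_uv, r_vv. Take dot products:
  L(u, v) = r_uu · N̂ = 0,
  M(u, v) = r_uv · N̂ = 0,
  N(u, v) = r_vv · N̂ = 5*sqrt(26)*u^2/(26*Abs(u)).
Evaluating at (u, v) = (3/2, 3*pi/5):
  L = 0, M = 0, N = 15*sqrt(26)/52.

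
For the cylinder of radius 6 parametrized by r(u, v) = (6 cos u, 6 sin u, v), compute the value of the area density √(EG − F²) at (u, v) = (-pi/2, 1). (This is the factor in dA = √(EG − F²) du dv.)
√(EG − F²)|_{(-pi/2, 1)} = 6

E = 36, F = 0, G = 1, so EG − F² = 36. Taking the positive square root: √(EG − F²) = 6. At (u, v) = (-pi/2, 1): 6.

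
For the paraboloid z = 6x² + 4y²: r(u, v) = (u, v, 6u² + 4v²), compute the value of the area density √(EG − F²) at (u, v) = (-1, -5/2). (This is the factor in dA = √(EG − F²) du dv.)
√(EG − F²)|_{(-1, -5/2)} = sqrt(545)

E = 144*u^2 + 1, F = 96*u*v, G = 64*v^2 + 1, so EG − F² = 144*u^2 + 64*v^2 + 1. Taking the positive square root: √(EG − F²) = sqrt(144*u^2 + 64*v^2 + 1). At (u, v) = (-1, -5/2): sqrt(545).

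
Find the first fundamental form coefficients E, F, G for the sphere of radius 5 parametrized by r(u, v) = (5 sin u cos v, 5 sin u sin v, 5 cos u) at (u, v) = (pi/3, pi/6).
E = 25;  F = 0;  G = 75/4

Partials: r_u = (5*cos(u)*cos(v), 5*sin(v)*cos(u), -5*sin(u)), r_v = (-5*sin(u)*sin(v), 5*sin(u)*cos(v), 0). As functions of (u, v):
  E = r_u · r_u = 25,
  F = r_u · r_v = 0,
  G = r_v · r_v = 25*sin(u)^2.
Evaluating at (u, v) = (pi/3, pi/6): E = 25, F = 0, G = 75/4.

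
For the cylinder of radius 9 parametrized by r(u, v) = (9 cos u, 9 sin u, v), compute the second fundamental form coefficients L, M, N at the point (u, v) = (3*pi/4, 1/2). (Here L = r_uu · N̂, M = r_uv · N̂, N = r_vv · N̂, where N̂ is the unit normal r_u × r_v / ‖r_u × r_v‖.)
L = -9;  M = 0;  N = 0

Compute the unit normal N̂(u, v) = (cos(u), sin(u), 0), and the second partials r_uu, r_uv, r_vv. Take dot products:
  L(u, v) = r_uu · N̂ = -9,
  M(u, v) = r_uv · N̂ = 0,
  N(u, v) = r_vv · N̂ = 0.
Evaluating at (u, v) = (3*pi/4, 1/2):
  L = -9, M = 0, N = 0.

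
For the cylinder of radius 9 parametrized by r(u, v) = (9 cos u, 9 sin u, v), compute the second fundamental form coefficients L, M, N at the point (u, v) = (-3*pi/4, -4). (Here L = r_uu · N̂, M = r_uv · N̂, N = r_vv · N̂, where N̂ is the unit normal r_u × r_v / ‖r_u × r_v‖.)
L = -9;  M = 0;  N = 0

Compute the unit normal N̂(u, v) = (cos(u), sin(u), 0), and the second partials r_uu, r_uv, r_vv. Take dot products:
  L(u, v) = r_uu · N̂ = -9,
  M(u, v) = r_uv · N̂ = 0,
  N(u, v) = r_vv · N̂ = 0.
Evaluating at (u, v) = (-3*pi/4, -4):
  L = -9, M = 0, N = 0.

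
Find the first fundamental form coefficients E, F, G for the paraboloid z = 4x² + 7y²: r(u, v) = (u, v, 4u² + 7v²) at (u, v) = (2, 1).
E = 257;  F = 224;  G = 197

Partials: r_u = (1, 0, 8*u), r_v = (0, 1, 14*v). As functions of (u, v):
  E = r_u · r_u = 64*u^2 + 1,
  F = r_u · r_v = 112*u*v,
  G = r_v · r_v = 196*v^2 + 1.
Evaluating at (u, v) = (2, 1): E = 257, F = 224, G = 197.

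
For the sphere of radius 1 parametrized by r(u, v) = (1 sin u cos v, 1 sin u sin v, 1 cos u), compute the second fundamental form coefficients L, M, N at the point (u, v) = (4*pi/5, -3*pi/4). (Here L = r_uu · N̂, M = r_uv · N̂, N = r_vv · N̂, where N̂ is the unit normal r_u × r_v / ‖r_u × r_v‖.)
L = -1;  M = 0;  N = -5/8 + sqrt(5)/8

Compute the unit normal N̂(u, v) = (sin(u)^2*cos(v)/Abs(sin(u)), sin(u)^2*sin(v)/Abs(sin(u)), sin(2*u)/(2*Abs(sin(u)))), and the second partials r_uu, r_uv, r_vv. Take dot products:
  L(u, v) = r_uu · N̂ = -sin(u)/Abs(sin(u)),
  M(u, v) = r_uv · N̂ = 0,
  N(u, v) = r_vv · N̂ = -sin(u)^3/Abs(sin(u)).
Evaluating at (u, v) = (4*pi/5, -3*pi/4):
  L = -1, M = 0, N = -5/8 + sqrt(5)/8.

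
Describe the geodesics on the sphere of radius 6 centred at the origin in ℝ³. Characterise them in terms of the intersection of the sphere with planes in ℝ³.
Geodesics on the sphere of radius 6 are great circles — circles of radius 6 obtained as the intersection of the sphere with planes through the origin (the centre of the sphere).

A curve α(t) of nonzero constant speed on the sphere of radius 6 is a geodesic iff its acceleration α̈ is everywhere normal to the surface, i.e. parallel to the radial vector α(t). Then d/dt(α × α̇) = α̇ × α̇ + α × α̈ = 0, so α × α̇ is a constant vector n ≠ 0 and α(t) · n = 0 for all t: α lies in the plane through the origin with normal n. The intersection of that plane with the sphere is a circle of radius 6 (a great circle). Conversely, a great circle traversed at constant speed has centripetal acceleration pointing at the origin, hence normal to the sphere, so every great circle is a geodesic.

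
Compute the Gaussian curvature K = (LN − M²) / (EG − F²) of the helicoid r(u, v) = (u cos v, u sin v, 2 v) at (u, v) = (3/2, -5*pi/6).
K = -64/625

Coefficients of the first fundamental form: E = 1, F = 0, G = u^2 + 4.
Coefficients of the second fundamental form: L = 0, M = -2/sqrt(u^2 + 4), N = 0.
Assemble K = (LN − M²)/(EG − F²) = -4/(u^2 + 4)^2. At (u, v) = (3/2, -5*pi/6): K = -64/625.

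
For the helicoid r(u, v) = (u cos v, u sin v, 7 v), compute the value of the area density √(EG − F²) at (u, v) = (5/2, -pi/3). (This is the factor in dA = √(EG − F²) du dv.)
√(EG − F²)|_{(5/2, -pi/3)} = sqrt(221)/2

E = 1, F = 0, G = u^2 + 49, so EG − F² = u^2 + 49. Taking the positive square root: √(EG − F²) = sqrt(u^2 + 49). At (u, v) = (5/2, -pi/3): sqrt(221)/2.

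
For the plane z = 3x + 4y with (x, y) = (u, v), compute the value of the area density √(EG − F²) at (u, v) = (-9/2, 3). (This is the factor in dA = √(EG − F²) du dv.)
√(EG − F²)|_{(-9/2, 3)} = sqrt(26)

E = 10, F = 12, G = 17, so EG − F² = 26. Taking the positive square root: √(EG − F²) = sqrt(26). At (u, v) = (-9/2, 3): sqrt(26).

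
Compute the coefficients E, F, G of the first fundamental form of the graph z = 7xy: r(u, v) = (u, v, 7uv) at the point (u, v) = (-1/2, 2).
E = 197;  F = -49;  G = 53/4

Partials: r_u = (1, 0, 7*v), r_v = (0, 1, 7*u). As functions of (u, v):
  E = r_u · r_u = 49*v^2 + 1,
  F = r_u · r_v = 49*u*v,
  G = r_v · r_v = 49*u^2 + 1.
Evaluating at (u, v) = (-1/2, 2): E = 197, F = -49, G = 53/4.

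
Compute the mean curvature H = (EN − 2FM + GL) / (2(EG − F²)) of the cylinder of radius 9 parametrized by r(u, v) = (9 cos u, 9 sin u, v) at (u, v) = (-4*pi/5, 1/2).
H = -1/18

With E = 81, F = 0, G = 1, L = -9, M = 0, N = 0, assemble
  H = (EN − 2FM + GL) / (2(EG − F²)) = -1/18.
At (u, v) = (-4*pi/5, 1/2): H = -1/18.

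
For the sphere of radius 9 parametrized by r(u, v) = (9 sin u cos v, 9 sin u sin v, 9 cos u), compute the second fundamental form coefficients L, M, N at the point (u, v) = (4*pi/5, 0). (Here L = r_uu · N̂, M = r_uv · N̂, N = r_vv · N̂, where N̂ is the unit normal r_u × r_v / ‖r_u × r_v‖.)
L = -9;  M = 0;  N = -45/8 + 9*sqrt(5)/8

Compute the unit normal N̂(u, v) = (sin(u)^2*cos(v)/Abs(sin(u)), sin(u)^2*sin(v)/Abs(sin(u)), sin(2*u)/(2*Abs(sin(u)))), and the second partials r_uu, r_uv, r_vv. Take dot products:
  L(u, v) = r_uu · N̂ = -9*sin(u)/Abs(sin(u)),
  M(u, v) = r_uv · N̂ = 0,
  N(u, v) = r_vv · N̂ = -9*sin(u)^3/Abs(sin(u)).
Evaluating at (u, v) = (4*pi/5, 0):
  L = -9, M = 0, N = -45/8 + 9*sqrt(5)/8.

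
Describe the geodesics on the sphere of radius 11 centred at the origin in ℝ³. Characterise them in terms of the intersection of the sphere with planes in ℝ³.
Geodesics on the sphere of radius 11 are great circles — circles of radius 11 obtained as the intersection of the sphere with planes through the origin (the centre of the sphere).

A curve α(t) of nonzero constant speed on the sphere of radius 11 is a geodesic iff its acceleration α̈ is everywhere normal to the surface, i.e. parallel to the radial vector α(t). Then d/dt(α × α̇) = α̇ × α̇ + α × α̈ = 0, so α × α̇ is a constant vector n ≠ 0 and α(t) · n = 0 for all t: α lies in the plane through the origin with normal n. The intersection of that plane with the sphere is a circle of radius 11 (a great circle). Conversely, a great circle traversed at constant speed has centripetal acceleration pointing at the origin, hence normal to the sphere, so every great circle is a geodesic.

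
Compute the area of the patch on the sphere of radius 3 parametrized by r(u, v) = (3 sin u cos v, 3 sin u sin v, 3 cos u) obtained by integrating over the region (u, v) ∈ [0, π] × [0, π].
Area = 18*pi

Area = ∫∫ √(EG − F²) du dv with √(EG − F²) = 9*Abs(sin(u)). Integrating over [0, π] × [0, π] gives 18*pi.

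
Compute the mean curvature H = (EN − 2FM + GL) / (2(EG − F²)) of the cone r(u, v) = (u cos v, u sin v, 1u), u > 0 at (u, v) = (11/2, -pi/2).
H = sqrt(2)/22

With E = 2, F = 0, G = u^2, L = 0, M = 0, N = sqrt(2)*u^2/(2*Abs(u)), assemble
  H = (EN − 2FM + GL) / (2(EG − F²)) = sqrt(2)/(4*Abs(u)).
At (u, v) = (11/2, -pi/2): H = sqrt(2)/22.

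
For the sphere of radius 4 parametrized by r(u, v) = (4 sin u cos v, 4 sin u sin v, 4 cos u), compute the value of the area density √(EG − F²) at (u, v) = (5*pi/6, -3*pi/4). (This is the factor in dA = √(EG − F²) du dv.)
√(EG − F²)|_{(5*pi/6, -3*pi/4)} = 8

E = 16, F = 0, G = 16*sin(u)^2, so EG − F² = 256*sin(u)^2. Taking the positive square root: √(EG − F²) = 16*Abs(sin(u)). At (u, v) = (5*pi/6, -3*pi/4): 8.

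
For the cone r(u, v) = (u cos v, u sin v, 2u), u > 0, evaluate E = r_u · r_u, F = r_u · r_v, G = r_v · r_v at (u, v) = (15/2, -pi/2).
E = 5;  F = 0;  G = 225/4

Partials: r_u = (cos(v), sin(v), 2), r_v = (-u*sin(v), u*cos(v), 0). As functions of (u, v):
  E = r_u · r_u = 5,
  F = r_u · r_v = 0,
  G = r_v · r_v = u^2.
Evaluating at (u, v) = (15/2, -pi/2): E = 5, F = 0, G = 225/4.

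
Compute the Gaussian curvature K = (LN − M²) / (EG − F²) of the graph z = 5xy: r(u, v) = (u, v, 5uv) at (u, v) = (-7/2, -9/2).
K = -100/2647129

Coefficients of the first fundamental form: E = 25*v^2 + 1, F = 25*u*v, G = 25*u^2 + 1.
Coefficients of the second fundamental form: L = 0, M = 5/sqrt(25*u^2 + 25*v^2 + 1), N = 0.
Assemble K = (LN − M²)/(EG − F²) = -25/(625*u^4 + 1250*u^2*v^2 + 50*u^2 + 625*v^4 + 50*v^2 + 1). At (u, v) = (-7/2, -9/2): K = -100/2647129.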